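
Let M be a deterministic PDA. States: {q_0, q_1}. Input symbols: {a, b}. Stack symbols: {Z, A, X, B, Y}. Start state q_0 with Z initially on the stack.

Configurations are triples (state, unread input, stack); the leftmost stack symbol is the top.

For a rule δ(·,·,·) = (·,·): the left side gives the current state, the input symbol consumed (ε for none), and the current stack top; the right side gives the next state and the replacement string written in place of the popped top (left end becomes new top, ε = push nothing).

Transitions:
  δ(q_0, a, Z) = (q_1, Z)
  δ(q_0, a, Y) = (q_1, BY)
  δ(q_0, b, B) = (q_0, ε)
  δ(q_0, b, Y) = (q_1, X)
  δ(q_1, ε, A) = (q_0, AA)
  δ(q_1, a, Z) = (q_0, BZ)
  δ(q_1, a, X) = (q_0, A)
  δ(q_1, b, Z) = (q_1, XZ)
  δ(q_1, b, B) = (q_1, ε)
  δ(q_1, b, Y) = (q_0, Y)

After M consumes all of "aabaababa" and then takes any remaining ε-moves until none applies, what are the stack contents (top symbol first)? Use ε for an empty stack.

(q_0, aabaababa, Z)
  read a, top Z: go to q_1, push Z → (q_1, abaababa, Z)
  read a, top Z: go to q_0, push BZ → (q_0, baababa, BZ)
  read b, top B: go to q_0, push ε → (q_0, aababa, Z)
  read a, top Z: go to q_1, push Z → (q_1, ababa, Z)
  read a, top Z: go to q_0, push BZ → (q_0, baba, BZ)
  read b, top B: go to q_0, push ε → (q_0, aba, Z)
  read a, top Z: go to q_1, push Z → (q_1, ba, Z)
  read b, top Z: go to q_1, push XZ → (q_1, a, XZ)
  read a, top X: go to q_0, push A → (q_0, ε, AZ)
All input consumed in state q_0 with stack AZ.

AZ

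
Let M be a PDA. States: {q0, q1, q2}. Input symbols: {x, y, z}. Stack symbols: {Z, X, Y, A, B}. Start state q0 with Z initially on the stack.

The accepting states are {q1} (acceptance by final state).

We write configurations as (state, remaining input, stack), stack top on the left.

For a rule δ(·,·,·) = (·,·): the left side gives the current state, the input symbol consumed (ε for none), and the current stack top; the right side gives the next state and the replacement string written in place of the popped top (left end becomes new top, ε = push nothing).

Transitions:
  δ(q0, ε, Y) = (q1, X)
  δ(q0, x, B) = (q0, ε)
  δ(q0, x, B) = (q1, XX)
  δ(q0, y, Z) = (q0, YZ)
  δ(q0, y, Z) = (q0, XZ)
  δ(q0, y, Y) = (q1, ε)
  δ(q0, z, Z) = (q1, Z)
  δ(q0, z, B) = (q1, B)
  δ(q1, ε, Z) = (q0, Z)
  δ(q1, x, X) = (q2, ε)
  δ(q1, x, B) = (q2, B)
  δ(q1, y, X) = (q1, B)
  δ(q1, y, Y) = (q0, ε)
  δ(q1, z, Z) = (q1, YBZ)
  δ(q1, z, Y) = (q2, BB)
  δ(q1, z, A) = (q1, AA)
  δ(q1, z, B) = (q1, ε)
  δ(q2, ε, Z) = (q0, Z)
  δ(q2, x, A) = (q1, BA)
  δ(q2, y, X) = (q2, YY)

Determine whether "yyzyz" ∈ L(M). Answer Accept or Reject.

One accepting computation: (q0, yyzyz, Z) ⊢ (q0, yzyz, YZ) ⊢ (q1, zyz, Z) ⊢ (q1, yz, YBZ) ⊢ (q0, z, BZ) ⊢ (q1, ε, BZ)
All input consumed and state q1 ∈ F.

Accept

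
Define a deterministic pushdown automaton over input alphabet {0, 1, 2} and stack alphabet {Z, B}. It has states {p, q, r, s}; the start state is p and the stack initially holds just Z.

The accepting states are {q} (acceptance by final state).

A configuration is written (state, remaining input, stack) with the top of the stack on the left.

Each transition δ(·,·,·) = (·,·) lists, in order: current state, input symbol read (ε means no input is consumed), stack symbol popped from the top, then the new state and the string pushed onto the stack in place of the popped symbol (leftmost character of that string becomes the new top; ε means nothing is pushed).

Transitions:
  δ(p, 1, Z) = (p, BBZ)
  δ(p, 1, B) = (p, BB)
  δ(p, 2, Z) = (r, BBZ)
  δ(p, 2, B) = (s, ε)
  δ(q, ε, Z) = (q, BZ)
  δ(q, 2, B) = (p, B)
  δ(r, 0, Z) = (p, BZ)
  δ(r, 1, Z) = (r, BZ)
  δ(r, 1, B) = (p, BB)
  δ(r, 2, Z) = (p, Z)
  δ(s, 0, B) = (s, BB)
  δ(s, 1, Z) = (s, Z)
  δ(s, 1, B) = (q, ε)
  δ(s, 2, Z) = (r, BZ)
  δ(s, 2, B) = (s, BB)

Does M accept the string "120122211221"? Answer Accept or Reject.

Accept

(p, 120122211221, Z)
  read 1, top Z: go to p, push BBZ → (p, 20122211221, BBZ)
  read 2, top B: go to s, push ε → (s, 0122211221, BZ)
  read 0, top B: go to s, push BB → (s, 122211221, BBZ)
  read 1, top B: go to q, push ε → (q, 22211221, BZ)
  read 2, top B: go to p, push B → (p, 2211221, BZ)
  read 2, top B: go to s, push ε → (s, 211221, Z)
  read 2, top Z: go to r, push BZ → (r, 11221, BZ)
  read 1, top B: go to p, push BB → (p, 1221, BBZ)
  read 1, top B: go to p, push BB → (p, 221, BBBZ)
  read 2, top B: go to s, push ε → (s, 21, BBZ)
  read 2, top B: go to s, push BB → (s, 1, BBBZ)
  read 1, top B: go to q, push ε → (q, ε, BBZ)
All input consumed; state q ∈ F.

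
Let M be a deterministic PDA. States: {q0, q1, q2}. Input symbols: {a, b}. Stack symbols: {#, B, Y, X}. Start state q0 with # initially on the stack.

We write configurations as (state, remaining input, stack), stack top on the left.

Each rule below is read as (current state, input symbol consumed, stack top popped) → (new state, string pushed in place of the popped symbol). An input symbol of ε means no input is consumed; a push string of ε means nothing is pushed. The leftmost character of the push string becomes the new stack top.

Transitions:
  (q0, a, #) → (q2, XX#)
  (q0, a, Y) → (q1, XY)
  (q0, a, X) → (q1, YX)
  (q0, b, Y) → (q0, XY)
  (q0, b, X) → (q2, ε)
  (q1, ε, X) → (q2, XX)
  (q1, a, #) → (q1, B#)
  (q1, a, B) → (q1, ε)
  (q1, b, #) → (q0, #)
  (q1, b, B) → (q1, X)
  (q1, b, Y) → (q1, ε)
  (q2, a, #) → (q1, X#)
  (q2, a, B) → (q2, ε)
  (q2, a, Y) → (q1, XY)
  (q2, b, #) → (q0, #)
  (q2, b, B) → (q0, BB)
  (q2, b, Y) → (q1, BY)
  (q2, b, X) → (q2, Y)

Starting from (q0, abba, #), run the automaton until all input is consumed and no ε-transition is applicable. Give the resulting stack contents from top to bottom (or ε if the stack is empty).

(q0, abba, #)
  read a, top #: go to q2, push XX# → (q2, bba, XX#)
  read b, top X: go to q2, push Y → (q2, ba, YX#)
  read b, top Y: go to q1, push BY → (q1, a, BYX#)
  read a, top B: go to q1, push ε → (q1, ε, YX#)
All input consumed in state q1 with stack YX#.

YX#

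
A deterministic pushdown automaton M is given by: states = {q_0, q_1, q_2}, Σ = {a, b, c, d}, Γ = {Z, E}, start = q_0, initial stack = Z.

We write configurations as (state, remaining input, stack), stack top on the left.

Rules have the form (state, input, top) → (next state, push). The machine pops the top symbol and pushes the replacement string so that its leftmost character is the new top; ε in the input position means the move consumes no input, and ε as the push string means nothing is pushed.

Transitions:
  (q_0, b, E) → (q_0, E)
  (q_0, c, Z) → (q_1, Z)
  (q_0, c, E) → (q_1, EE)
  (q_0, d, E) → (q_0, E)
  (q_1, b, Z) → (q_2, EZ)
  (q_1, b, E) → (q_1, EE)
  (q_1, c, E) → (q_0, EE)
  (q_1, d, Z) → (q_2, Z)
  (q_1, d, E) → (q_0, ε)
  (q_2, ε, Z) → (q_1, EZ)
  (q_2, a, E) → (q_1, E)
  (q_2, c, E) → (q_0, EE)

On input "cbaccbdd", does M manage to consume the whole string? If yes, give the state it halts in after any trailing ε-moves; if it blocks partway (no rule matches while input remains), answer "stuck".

(q_0, cbaccbdd, Z)
  read c, top Z: go to q_1, push Z → (q_1, baccbdd, Z)
  read b, top Z: go to q_2, push EZ → (q_2, accbdd, EZ)
  read a, top E: go to q_1, push E → (q_1, ccbdd, EZ)
  read c, top E: go to q_0, push EE → (q_0, cbdd, EEZ)
  read c, top E: go to q_1, push EE → (q_1, bdd, EEEZ)
  read b, top E: go to q_1, push EE → (q_1, dd, EEEEZ)
  read d, top E: go to q_0, push ε → (q_0, d, EEEZ)
  read d, top E: go to q_0, push E → (q_0, ε, EEEZ)
All input consumed; M is in state q_0.

q_0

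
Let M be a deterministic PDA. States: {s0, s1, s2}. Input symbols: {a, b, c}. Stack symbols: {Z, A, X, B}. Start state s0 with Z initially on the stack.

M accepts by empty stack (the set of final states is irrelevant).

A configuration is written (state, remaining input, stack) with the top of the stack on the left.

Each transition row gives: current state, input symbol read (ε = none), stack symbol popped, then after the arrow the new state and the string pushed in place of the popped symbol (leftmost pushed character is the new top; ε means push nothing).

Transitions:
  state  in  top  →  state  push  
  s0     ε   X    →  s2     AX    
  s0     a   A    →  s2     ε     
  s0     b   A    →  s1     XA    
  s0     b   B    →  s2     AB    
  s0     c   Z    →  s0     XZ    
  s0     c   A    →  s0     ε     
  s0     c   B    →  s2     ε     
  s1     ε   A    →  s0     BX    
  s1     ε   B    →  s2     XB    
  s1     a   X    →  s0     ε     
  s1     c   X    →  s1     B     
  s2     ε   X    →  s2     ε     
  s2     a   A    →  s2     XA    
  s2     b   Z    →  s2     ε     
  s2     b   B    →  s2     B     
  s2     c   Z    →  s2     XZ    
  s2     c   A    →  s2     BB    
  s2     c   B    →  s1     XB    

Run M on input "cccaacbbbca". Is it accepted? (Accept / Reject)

Reject

(s0, cccaacbbbca, Z) ⊢ (s0, ccaacbbbca, XZ) ⊢ (s2, ccaacbbbca, AXZ) ⊢ (s2, caacbbbca, BBXZ) ⊢ (s1, aacbbbca, XBBXZ) ⊢ (s0, acbbbca, BBXZ)
No transition applies at (s0, acbbbca, BBXZ); input not fully consumed.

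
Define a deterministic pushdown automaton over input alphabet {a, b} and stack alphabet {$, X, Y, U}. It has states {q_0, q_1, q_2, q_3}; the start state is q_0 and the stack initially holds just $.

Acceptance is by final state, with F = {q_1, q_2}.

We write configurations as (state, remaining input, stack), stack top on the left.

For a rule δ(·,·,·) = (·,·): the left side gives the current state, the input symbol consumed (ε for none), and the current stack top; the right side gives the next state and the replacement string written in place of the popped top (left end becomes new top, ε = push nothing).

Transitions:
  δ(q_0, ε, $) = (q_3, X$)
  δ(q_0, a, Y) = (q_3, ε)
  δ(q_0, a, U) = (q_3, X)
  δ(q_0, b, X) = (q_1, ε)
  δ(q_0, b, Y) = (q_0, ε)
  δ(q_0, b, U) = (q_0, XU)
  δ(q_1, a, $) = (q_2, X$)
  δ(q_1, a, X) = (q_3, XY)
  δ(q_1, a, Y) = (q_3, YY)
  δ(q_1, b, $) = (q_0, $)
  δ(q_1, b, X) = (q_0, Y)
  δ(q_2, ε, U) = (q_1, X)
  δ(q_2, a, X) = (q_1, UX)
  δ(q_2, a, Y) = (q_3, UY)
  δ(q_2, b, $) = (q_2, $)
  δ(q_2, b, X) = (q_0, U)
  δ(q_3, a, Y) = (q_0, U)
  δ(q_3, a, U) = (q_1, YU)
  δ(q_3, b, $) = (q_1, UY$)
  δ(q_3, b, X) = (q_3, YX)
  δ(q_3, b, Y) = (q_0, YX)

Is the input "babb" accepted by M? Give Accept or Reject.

(q_0, babb, $)
  ε-move, top $: go to q_3, push X$ → (q_3, babb, X$)
  read b, top X: go to q_3, push YX → (q_3, abb, YX$)
  read a, top Y: go to q_0, push U → (q_0, bb, UX$)
  read b, top U: go to q_0, push XU → (q_0, b, XUX$)
  read b, top X: go to q_1, push ε → (q_1, ε, UX$)
All input consumed; state q_1 ∈ F.

Accept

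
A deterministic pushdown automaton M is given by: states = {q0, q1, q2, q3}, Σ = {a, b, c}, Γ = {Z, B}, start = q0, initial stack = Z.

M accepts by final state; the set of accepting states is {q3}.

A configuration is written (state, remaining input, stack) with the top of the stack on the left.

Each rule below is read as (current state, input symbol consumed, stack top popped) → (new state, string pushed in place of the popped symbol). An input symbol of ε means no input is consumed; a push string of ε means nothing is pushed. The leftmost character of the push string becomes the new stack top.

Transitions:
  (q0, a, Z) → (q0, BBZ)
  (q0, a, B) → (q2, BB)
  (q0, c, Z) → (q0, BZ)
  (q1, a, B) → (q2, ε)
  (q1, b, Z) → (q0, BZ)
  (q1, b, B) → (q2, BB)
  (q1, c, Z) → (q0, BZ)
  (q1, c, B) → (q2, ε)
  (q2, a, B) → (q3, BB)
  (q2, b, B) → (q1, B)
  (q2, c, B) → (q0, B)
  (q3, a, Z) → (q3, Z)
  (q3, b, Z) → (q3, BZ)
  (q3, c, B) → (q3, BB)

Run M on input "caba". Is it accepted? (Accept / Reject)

(q0, caba, Z) ⊢ (q0, aba, BZ) ⊢ (q2, ba, BBZ) ⊢ (q1, a, BBZ) ⊢ (q2, ε, BZ)
All input consumed; state q2 ∉ F and no further ε-move applies.

Reject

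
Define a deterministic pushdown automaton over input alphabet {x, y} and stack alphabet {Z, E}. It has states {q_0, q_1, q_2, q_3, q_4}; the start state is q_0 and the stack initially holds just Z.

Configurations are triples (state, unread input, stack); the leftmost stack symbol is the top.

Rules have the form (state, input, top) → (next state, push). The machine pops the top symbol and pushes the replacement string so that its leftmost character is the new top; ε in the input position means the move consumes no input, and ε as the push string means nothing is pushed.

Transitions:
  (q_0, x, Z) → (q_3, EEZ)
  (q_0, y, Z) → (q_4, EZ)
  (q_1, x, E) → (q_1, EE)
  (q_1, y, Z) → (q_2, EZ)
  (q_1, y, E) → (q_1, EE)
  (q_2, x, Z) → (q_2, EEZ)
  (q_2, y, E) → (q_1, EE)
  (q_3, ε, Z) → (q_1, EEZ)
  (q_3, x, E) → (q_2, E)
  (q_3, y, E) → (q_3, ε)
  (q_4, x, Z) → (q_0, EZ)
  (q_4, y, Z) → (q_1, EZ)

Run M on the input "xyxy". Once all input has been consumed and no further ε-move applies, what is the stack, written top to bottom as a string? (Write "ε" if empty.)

EEZ

(q_0, xyxy, Z)
  read x, top Z: go to q_3, push EEZ → (q_3, yxy, EEZ)
  read y, top E: go to q_3, push ε → (q_3, xy, EZ)
  read x, top E: go to q_2, push E → (q_2, y, EZ)
  read y, top E: go to q_1, push EE → (q_1, ε, EEZ)
All input consumed in state q_1 with stack EEZ.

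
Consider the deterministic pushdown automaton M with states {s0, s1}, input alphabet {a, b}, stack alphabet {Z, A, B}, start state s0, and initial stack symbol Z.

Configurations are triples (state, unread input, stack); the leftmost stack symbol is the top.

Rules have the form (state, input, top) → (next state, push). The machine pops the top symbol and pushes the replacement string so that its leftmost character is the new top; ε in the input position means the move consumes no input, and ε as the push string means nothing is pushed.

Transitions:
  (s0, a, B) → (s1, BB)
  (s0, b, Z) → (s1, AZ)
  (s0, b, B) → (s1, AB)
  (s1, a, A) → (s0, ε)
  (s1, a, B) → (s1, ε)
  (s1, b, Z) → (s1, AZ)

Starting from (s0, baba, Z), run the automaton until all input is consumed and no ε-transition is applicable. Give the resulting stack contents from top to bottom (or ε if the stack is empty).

(s0, baba, Z)
  read b, top Z: go to s1, push AZ → (s1, aba, AZ)
  read a, top A: go to s0, push ε → (s0, ba, Z)
  read b, top Z: go to s1, push AZ → (s1, a, AZ)
  read a, top A: go to s0, push ε → (s0, ε, Z)
All input consumed in state s0 with stack Z.

Z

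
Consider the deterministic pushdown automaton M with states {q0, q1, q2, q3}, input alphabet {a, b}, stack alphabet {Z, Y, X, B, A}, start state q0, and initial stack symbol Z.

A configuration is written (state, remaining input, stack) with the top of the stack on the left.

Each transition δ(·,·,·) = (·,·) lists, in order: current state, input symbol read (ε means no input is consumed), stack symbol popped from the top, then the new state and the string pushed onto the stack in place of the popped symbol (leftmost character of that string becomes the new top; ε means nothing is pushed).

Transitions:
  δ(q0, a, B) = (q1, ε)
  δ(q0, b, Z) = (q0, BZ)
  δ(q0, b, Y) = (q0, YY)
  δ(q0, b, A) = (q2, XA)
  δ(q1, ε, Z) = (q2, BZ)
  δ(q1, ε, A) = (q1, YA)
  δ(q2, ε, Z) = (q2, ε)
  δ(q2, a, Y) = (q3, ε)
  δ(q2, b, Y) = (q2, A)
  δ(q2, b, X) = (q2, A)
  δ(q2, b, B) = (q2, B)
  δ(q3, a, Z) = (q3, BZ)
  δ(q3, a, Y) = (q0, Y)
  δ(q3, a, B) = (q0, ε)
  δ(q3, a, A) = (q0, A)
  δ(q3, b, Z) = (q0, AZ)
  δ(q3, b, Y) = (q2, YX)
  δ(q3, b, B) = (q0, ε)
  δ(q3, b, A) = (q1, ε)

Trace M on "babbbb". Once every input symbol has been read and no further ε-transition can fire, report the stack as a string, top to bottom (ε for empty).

BZ

(q0, babbbb, Z)
  read b, top Z: go to q0, push BZ → (q0, abbbb, BZ)
  read a, top B: go to q1, push ε → (q1, bbbb, Z)
  ε-move, top Z: go to q2, push BZ → (q2, bbbb, BZ)
  read b, top B: go to q2, push B → (q2, bbb, BZ)
  read b, top B: go to q2, push B → (q2, bb, BZ)
  read b, top B: go to q2, push B → (q2, b, BZ)
  read b, top B: go to q2, push B → (q2, ε, BZ)
All input consumed in state q2 with stack BZ.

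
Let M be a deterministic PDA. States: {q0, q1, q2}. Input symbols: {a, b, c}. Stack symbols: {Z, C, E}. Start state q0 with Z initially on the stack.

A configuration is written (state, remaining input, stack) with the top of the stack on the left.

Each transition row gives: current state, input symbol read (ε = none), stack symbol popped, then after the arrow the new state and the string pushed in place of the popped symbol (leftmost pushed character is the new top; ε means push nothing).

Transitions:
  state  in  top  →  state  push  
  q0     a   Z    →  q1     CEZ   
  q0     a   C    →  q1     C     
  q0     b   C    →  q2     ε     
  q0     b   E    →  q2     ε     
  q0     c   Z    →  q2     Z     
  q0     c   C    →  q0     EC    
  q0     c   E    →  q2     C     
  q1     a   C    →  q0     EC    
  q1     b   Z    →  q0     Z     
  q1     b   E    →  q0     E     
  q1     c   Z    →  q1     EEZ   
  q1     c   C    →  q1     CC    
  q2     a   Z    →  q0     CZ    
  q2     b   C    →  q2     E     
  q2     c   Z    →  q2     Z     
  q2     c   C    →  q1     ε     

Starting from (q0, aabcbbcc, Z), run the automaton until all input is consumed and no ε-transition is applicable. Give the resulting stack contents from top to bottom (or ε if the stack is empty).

(q0, aabcbbcc, Z) ⊢ (q1, abcbbcc, CEZ) ⊢ (q0, bcbbcc, ECEZ) ⊢ (q2, cbbcc, CEZ) ⊢ (q1, bbcc, EZ) ⊢ (q0, bcc, EZ) ⊢ (q2, cc, Z) ⊢ (q2, c, Z) ⊢ (q2, ε, Z)
All input consumed in state q2 with stack Z.

Z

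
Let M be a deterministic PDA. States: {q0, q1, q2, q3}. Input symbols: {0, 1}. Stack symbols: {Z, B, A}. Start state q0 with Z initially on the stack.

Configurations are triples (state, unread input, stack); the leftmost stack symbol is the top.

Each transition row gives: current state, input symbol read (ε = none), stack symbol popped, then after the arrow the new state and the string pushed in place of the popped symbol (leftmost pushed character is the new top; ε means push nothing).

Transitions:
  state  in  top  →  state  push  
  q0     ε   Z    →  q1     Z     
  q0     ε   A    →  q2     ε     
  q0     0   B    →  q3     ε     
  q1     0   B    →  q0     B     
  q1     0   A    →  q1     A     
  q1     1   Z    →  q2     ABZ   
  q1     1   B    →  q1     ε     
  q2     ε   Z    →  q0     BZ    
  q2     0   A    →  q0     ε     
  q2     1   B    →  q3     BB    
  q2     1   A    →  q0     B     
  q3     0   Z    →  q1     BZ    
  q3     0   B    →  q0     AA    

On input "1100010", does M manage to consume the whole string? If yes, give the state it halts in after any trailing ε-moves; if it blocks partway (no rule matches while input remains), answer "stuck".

q0

(q0, 1100010, Z) ⊢ (q1, 1100010, Z) ⊢ (q2, 100010, ABZ) ⊢ (q0, 00010, BBZ) ⊢ (q3, 0010, BZ) ⊢ (q0, 010, AAZ) ⊢ (q2, 010, AZ) ⊢ (q0, 10, Z) ⊢ (q1, 10, Z) ⊢ (q2, 0, ABZ) ⊢ (q0, ε, BZ)
All input consumed; M is in state q0.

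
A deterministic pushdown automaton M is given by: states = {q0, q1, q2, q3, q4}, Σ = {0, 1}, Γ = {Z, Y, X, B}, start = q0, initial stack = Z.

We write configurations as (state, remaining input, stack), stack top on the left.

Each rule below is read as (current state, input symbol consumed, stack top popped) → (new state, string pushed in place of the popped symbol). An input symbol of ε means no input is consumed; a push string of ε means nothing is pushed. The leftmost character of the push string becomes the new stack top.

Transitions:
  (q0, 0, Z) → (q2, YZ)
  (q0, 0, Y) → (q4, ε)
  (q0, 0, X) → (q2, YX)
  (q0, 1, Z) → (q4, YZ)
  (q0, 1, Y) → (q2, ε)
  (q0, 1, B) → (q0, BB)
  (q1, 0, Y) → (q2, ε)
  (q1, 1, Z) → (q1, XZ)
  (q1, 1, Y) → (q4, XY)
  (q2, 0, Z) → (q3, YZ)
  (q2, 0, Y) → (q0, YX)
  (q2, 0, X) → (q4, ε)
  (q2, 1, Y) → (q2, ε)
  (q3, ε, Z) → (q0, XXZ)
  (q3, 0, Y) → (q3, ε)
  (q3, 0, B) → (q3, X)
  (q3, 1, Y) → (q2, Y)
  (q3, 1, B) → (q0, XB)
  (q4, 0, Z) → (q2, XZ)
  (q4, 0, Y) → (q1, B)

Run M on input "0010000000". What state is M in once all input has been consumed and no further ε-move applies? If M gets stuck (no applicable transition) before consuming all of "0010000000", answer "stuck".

(q0, 0010000000, Z) ⊢ (q2, 010000000, YZ) ⊢ (q0, 10000000, YXZ) ⊢ (q2, 0000000, XZ) ⊢ (q4, 000000, Z) ⊢ (q2, 00000, XZ) ⊢ (q4, 0000, Z) ⊢ (q2, 000, XZ) ⊢ (q4, 00, Z) ⊢ (q2, 0, XZ) ⊢ (q4, ε, Z)
All input consumed; M is in state q4.

q4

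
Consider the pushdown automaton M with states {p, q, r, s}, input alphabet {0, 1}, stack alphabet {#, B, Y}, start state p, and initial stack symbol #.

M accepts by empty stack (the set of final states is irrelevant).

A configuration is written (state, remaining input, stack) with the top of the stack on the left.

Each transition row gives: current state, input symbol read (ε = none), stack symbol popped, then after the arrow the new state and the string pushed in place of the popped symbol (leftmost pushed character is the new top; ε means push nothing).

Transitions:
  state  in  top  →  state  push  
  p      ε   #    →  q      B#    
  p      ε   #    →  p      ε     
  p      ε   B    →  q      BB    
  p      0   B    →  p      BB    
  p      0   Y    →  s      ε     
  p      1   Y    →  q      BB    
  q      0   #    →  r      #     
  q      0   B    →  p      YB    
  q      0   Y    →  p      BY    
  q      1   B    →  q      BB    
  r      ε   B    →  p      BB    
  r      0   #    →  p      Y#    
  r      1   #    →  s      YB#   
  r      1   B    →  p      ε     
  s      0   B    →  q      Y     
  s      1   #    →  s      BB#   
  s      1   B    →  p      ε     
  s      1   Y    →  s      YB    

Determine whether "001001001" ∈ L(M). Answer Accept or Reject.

One accepting computation: (p, 001001001, #) ⊢ (q, 001001001, B#) ⊢ (p, 01001001, YB#) ⊢ (s, 1001001, B#) ⊢ (p, 001001, #) ⊢ (q, 001001, B#) ⊢ (p, 01001, YB#) ⊢ (s, 1001, B#) ⊢ (p, 001, #) ⊢ (q, 001, B#) ⊢ (p, 01, YB#) ⊢ (s, 1, B#) ⊢ (p, ε, #) ⊢ (p, ε, ε)
All input consumed and the stack is empty.

Accept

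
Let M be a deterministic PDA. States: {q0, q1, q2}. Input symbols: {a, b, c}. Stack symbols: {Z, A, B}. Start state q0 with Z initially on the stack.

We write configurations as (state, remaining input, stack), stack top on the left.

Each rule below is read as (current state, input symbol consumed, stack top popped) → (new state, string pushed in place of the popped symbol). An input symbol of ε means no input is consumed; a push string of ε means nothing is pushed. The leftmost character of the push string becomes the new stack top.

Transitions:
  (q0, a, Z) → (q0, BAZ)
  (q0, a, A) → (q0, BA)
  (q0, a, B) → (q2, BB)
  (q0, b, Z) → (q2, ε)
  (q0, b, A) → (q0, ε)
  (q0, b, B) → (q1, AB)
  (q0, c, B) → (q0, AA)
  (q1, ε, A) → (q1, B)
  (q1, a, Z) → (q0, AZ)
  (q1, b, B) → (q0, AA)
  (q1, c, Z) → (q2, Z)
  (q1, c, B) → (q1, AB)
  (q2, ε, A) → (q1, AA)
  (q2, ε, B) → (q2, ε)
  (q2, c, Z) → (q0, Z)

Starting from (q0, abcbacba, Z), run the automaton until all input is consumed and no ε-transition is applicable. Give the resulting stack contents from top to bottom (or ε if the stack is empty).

BAAABBAZ

(q0, abcbacba, Z) ⊢ (q0, bcbacba, BAZ) ⊢ (q1, cbacba, ABAZ) ⊢ (q1, cbacba, BBAZ) ⊢ (q1, bacba, ABBAZ) ⊢ (q1, bacba, BBBAZ) ⊢ (q0, acba, AABBAZ) ⊢ (q0, cba, BAABBAZ) ⊢ (q0, ba, AAAABBAZ) ⊢ (q0, a, AAABBAZ) ⊢ (q0, ε, BAAABBAZ)
All input consumed in state q0 with stack BAAABBAZ.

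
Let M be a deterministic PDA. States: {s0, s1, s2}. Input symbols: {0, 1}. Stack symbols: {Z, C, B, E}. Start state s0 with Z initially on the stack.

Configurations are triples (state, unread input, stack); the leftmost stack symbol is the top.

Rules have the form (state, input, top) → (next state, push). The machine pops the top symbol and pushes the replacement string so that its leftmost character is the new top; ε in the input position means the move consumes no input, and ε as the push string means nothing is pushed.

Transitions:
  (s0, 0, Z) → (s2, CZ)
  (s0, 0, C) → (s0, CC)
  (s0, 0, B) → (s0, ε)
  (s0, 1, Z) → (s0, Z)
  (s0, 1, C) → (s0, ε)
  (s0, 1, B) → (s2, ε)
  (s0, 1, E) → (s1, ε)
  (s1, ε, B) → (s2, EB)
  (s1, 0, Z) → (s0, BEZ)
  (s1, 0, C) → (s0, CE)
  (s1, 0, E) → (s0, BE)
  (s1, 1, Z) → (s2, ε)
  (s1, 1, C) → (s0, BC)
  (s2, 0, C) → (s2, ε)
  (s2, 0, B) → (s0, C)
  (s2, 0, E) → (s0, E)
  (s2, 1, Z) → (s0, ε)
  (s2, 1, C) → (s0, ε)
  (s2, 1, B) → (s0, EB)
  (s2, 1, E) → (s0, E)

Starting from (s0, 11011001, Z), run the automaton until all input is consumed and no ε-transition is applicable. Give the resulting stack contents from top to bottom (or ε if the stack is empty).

(s0, 11011001, Z)
  read 1, top Z: go to s0, push Z → (s0, 1011001, Z)
  read 1, top Z: go to s0, push Z → (s0, 011001, Z)
  read 0, top Z: go to s2, push CZ → (s2, 11001, CZ)
  read 1, top C: go to s0, push ε → (s0, 1001, Z)
  read 1, top Z: go to s0, push Z → (s0, 001, Z)
  read 0, top Z: go to s2, push CZ → (s2, 01, CZ)
  read 0, top C: go to s2, push ε → (s2, 1, Z)
  read 1, top Z: go to s0, push ε → (s0, ε, ε)
All input consumed in state s0 with stack ε.

ε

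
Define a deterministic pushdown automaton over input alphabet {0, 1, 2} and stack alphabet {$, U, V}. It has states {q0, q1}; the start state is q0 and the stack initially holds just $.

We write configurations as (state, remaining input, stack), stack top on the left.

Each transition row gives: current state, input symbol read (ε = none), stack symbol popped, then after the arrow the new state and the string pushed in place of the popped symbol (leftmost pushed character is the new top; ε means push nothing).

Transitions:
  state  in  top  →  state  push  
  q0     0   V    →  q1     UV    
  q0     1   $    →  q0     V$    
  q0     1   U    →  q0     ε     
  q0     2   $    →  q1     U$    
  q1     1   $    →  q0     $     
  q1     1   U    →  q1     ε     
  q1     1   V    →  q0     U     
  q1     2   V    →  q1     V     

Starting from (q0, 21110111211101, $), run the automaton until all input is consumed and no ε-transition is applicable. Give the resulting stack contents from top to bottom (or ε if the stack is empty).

(q0, 21110111211101, $)
  read 2, top $: go to q1, push U$ → (q1, 1110111211101, U$)
  read 1, top U: go to q1, push ε → (q1, 110111211101, $)
  read 1, top $: go to q0, push $ → (q0, 10111211101, $)
  read 1, top $: go to q0, push V$ → (q0, 0111211101, V$)
  read 0, top V: go to q1, push UV → (q1, 111211101, UV$)
  read 1, top U: go to q1, push ε → (q1, 11211101, V$)
  read 1, top V: go to q0, push U → (q0, 1211101, U$)
  read 1, top U: go to q0, push ε → (q0, 211101, $)
  read 2, top $: go to q1, push U$ → (q1, 11101, U$)
  read 1, top U: go to q1, push ε → (q1, 1101, $)
  read 1, top $: go to q0, push $ → (q0, 101, $)
  read 1, top $: go to q0, push V$ → (q0, 01, V$)
  read 0, top V: go to q1, push UV → (q1, 1, UV$)
  read 1, top U: go to q1, push ε → (q1, ε, V$)
All input consumed in state q1 with stack V$.

V$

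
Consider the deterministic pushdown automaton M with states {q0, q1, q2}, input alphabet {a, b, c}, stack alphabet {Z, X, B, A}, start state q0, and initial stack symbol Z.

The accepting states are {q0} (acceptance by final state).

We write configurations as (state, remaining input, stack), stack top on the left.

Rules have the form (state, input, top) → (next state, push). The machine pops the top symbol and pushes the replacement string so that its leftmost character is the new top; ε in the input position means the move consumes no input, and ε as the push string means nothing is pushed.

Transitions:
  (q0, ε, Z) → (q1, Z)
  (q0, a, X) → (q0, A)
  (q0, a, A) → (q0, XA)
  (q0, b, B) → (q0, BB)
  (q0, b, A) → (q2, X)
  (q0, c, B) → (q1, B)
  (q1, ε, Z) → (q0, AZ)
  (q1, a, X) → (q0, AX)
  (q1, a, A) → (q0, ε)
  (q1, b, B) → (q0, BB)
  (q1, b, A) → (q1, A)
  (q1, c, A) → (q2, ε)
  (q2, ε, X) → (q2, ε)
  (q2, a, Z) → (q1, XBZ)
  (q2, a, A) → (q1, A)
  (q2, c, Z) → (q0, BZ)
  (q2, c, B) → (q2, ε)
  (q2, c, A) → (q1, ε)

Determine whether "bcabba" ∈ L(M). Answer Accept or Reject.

Reject

(q0, bcabba, Z)
  ε-move, top Z: go to q1, push Z → (q1, bcabba, Z)
  ε-move, top Z: go to q0, push AZ → (q0, bcabba, AZ)
  read b, top A: go to q2, push X → (q2, cabba, XZ)
  ε-move, top X: go to q2, push ε → (q2, cabba, Z)
  read c, top Z: go to q0, push BZ → (q0, abba, BZ)
No transition applies at (q0, abba, BZ); input not fully consumed.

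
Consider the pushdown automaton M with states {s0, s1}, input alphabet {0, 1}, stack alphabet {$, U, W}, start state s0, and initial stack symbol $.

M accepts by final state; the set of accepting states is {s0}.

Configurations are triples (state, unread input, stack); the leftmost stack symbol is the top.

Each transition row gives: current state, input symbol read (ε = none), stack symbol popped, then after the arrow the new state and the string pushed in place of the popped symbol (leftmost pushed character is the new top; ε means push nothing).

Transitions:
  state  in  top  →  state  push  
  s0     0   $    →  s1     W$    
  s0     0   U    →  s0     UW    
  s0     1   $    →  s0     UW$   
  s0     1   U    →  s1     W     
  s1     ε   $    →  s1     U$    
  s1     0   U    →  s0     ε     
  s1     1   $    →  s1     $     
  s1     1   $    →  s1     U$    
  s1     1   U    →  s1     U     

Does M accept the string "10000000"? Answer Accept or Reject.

Accept

One accepting computation: (s0, 10000000, $) ⊢ (s0, 0000000, UW$) ⊢ (s0, 000000, UWW$) ⊢ (s0, 00000, UWWW$) ⊢ (s0, 0000, UWWWW$) ⊢ (s0, 000, UWWWWW$) ⊢ (s0, 00, UWWWWWW$) ⊢ (s0, 0, UWWWWWWW$) ⊢ (s0, ε, UWWWWWWWW$)
All input consumed and state s0 ∈ F.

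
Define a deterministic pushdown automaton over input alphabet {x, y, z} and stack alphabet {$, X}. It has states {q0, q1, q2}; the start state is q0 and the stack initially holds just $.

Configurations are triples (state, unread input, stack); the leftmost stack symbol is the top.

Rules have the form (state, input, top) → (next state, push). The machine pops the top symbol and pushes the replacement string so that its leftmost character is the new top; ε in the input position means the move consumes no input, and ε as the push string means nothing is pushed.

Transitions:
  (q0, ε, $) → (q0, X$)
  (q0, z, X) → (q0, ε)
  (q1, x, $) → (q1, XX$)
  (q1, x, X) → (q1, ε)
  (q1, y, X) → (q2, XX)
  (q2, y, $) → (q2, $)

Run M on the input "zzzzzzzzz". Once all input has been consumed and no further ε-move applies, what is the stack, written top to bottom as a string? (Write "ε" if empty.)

X$

(q0, zzzzzzzzz, $)
  ε-move, top $: go to q0, push X$ → (q0, zzzzzzzzz, X$)
  read z, top X: go to q0, push ε → (q0, zzzzzzzz, $)
  ε-move, top $: go to q0, push X$ → (q0, zzzzzzzz, X$)
  read z, top X: go to q0, push ε → (q0, zzzzzzz, $)
  ε-move, top $: go to q0, push X$ → (q0, zzzzzzz, X$)
  read z, top X: go to q0, push ε → (q0, zzzzzz, $)
  ε-move, top $: go to q0, push X$ → (q0, zzzzzz, X$)
  read z, top X: go to q0, push ε → (q0, zzzzz, $)
  ε-move, top $: go to q0, push X$ → (q0, zzzzz, X$)
  read z, top X: go to q0, push ε → (q0, zzzz, $)
  ε-move, top $: go to q0, push X$ → (q0, zzzz, X$)
  read z, top X: go to q0, push ε → (q0, zzz, $)
  ε-move, top $: go to q0, push X$ → (q0, zzz, X$)
  read z, top X: go to q0, push ε → (q0, zz, $)
  ε-move, top $: go to q0, push X$ → (q0, zz, X$)
  read z, top X: go to q0, push ε → (q0, z, $)
  ε-move, top $: go to q0, push X$ → (q0, z, X$)
  read z, top X: go to q0, push ε → (q0, ε, $)
  ε-move, top $: go to q0, push X$ → (q0, ε, X$)
All input consumed in state q0 with stack X$.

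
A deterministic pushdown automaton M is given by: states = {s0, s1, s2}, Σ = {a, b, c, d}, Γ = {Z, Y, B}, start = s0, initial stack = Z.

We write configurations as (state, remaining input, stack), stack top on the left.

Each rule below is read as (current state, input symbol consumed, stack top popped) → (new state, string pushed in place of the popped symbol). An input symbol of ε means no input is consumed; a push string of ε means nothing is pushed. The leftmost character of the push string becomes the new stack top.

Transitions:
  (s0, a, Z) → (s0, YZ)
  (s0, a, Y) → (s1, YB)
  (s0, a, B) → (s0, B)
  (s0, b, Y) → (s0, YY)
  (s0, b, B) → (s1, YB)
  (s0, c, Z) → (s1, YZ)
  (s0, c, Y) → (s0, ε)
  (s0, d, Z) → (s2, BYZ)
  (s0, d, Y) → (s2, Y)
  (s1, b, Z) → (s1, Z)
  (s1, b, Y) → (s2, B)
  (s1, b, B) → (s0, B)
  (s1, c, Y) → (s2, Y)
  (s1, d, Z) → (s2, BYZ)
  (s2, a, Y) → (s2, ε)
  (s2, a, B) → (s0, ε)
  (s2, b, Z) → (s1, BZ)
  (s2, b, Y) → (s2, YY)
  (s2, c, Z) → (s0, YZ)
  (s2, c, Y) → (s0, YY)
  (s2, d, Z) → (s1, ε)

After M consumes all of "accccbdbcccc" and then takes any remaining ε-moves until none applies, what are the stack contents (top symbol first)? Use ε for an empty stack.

(s0, accccbdbcccc, Z)
  read a, top Z: go to s0, push YZ → (s0, ccccbdbcccc, YZ)
  read c, top Y: go to s0, push ε → (s0, cccbdbcccc, Z)
  read c, top Z: go to s1, push YZ → (s1, ccbdbcccc, YZ)
  read c, top Y: go to s2, push Y → (s2, cbdbcccc, YZ)
  read c, top Y: go to s0, push YY → (s0, bdbcccc, YYZ)
  read b, top Y: go to s0, push YY → (s0, dbcccc, YYYZ)
  read d, top Y: go to s2, push Y → (s2, bcccc, YYYZ)
  read b, top Y: go to s2, push YY → (s2, cccc, YYYYZ)
  read c, top Y: go to s0, push YY → (s0, ccc, YYYYYZ)
  read c, top Y: go to s0, push ε → (s0, cc, YYYYZ)
  read c, top Y: go to s0, push ε → (s0, c, YYYZ)
  read c, top Y: go to s0, push ε → (s0, ε, YYZ)
All input consumed in state s0 with stack YYZ.

YYZ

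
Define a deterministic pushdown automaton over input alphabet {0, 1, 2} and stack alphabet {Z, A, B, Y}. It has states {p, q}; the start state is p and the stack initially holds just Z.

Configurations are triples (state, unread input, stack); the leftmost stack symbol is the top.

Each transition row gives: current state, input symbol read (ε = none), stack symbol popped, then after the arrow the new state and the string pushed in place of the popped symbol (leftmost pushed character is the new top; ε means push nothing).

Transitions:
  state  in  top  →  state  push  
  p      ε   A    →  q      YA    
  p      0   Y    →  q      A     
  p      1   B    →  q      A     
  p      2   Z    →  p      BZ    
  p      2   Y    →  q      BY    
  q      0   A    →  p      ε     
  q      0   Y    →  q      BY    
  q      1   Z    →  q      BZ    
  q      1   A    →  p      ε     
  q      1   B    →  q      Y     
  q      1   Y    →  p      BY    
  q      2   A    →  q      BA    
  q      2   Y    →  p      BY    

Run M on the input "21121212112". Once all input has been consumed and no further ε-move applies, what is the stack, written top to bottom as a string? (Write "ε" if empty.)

(p, 21121212112, Z) ⊢ (p, 1121212112, BZ) ⊢ (q, 121212112, AZ) ⊢ (p, 21212112, Z) ⊢ (p, 1212112, BZ) ⊢ (q, 212112, AZ) ⊢ (q, 12112, BAZ) ⊢ (q, 2112, YAZ) ⊢ (p, 112, BYAZ) ⊢ (q, 12, AYAZ) ⊢ (p, 2, YAZ) ⊢ (q, ε, BYAZ)
All input consumed in state q with stack BYAZ.

BYAZ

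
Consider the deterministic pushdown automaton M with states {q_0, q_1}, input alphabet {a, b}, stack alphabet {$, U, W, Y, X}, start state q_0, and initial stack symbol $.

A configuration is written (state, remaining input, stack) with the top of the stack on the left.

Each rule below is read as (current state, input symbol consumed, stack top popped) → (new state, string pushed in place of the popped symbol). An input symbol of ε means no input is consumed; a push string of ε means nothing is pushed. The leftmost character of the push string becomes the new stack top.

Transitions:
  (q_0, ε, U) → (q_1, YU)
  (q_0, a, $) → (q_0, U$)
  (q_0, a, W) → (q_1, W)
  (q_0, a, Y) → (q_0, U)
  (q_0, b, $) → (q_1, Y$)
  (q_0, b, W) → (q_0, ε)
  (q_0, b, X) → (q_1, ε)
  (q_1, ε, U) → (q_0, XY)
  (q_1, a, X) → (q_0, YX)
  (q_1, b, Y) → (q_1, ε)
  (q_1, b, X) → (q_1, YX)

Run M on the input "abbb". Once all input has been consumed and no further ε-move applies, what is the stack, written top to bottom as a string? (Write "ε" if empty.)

(q_0, abbb, $)
  read a, top $: go to q_0, push U$ → (q_0, bbb, U$)
  ε-move, top U: go to q_1, push YU → (q_1, bbb, YU$)
  read b, top Y: go to q_1, push ε → (q_1, bb, U$)
  ε-move, top U: go to q_0, push XY → (q_0, bb, XY$)
  read b, top X: go to q_1, push ε → (q_1, b, Y$)
  read b, top Y: go to q_1, push ε → (q_1, ε, $)
All input consumed in state q_1 with stack $.

$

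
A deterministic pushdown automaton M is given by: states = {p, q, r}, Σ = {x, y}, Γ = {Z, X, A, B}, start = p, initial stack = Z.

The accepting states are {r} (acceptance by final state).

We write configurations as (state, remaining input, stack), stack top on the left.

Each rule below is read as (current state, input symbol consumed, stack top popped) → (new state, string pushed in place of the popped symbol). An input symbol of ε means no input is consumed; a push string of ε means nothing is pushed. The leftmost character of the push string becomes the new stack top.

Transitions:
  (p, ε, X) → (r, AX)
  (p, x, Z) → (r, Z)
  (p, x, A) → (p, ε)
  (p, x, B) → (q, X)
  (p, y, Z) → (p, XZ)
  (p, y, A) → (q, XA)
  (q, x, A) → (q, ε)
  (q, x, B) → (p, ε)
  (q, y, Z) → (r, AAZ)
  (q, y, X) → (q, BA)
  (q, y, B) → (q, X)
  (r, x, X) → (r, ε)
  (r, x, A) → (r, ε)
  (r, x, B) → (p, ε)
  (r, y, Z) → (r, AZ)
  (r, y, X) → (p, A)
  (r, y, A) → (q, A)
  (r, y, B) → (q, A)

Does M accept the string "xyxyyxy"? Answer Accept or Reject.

(p, xyxyyxy, Z)
  read x, top Z: go to r, push Z → (r, yxyyxy, Z)
  read y, top Z: go to r, push AZ → (r, xyyxy, AZ)
  read x, top A: go to r, push ε → (r, yyxy, Z)
  read y, top Z: go to r, push AZ → (r, yxy, AZ)
  read y, top A: go to q, push A → (q, xy, AZ)
  read x, top A: go to q, push ε → (q, y, Z)
  read y, top Z: go to r, push AAZ → (r, ε, AAZ)
All input consumed; state r ∈ F.

Accept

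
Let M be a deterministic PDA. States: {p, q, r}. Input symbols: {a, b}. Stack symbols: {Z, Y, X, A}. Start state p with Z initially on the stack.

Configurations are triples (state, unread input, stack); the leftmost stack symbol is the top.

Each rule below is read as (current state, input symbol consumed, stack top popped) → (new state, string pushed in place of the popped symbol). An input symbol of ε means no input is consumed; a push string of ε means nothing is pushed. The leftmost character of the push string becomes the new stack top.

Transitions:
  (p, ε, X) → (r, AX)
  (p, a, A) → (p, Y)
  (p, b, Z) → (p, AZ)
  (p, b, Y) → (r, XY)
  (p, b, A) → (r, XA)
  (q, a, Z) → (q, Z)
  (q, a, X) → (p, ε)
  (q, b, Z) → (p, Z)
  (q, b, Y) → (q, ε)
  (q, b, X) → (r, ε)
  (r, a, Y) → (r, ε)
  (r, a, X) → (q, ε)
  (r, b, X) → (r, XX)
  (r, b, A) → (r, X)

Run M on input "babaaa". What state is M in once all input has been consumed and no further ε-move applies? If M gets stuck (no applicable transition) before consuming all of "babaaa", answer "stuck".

stuck

(p, babaaa, Z)
  read b, top Z: go to p, push AZ → (p, abaaa, AZ)
  read a, top A: go to p, push Y → (p, baaa, YZ)
  read b, top Y: go to r, push XY → (r, aaa, XYZ)
  read a, top X: go to q, push ε → (q, aa, YZ)
No transition for (q, a, top Y); M blocks with input aa remaining.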